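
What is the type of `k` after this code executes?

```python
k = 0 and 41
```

'and' returns the first falsy value (0, which is int)

int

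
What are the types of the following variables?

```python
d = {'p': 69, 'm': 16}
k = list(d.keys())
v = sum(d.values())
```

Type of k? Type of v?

list(...) returns list; sum of int values returns int

list, int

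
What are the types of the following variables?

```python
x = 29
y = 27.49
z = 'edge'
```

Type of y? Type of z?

y is float; z is str

float, str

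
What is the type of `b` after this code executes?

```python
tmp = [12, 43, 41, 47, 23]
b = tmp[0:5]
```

Slicing a list always returns a list

list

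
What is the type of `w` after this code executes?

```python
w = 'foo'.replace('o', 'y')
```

str.replace() returns str

str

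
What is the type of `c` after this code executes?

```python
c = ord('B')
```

ord() returns int (Unicode code point)

int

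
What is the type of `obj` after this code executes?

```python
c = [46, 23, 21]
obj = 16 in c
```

'in' operator returns bool

bool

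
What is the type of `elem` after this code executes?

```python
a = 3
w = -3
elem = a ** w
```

int ** negative int returns float

float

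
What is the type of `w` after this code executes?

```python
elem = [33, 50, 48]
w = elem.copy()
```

list.copy() returns list

list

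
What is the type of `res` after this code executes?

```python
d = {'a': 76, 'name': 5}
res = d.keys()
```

.keys() returns a dict_keys view object

dict_keys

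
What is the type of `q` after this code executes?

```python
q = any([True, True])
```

any() returns bool

bool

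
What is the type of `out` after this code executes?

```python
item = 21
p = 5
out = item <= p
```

Comparison operators return bool

bool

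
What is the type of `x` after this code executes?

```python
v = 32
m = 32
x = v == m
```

Equality comparison returns bool

bool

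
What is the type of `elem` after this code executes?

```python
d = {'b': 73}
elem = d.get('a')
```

dict.get() returns None when key 'a' is not found and no default given

NoneType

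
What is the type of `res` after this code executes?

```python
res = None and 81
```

'and' returns first falsy value (None)

NoneType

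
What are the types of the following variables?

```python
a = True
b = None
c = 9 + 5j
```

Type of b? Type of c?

b is NoneType; c is complex

NoneType, complex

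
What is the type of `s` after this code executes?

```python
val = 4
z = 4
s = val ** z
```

int ** positive int returns int (4 ** 4 = 256)

int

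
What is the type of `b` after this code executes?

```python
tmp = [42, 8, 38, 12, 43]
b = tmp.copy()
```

list.copy() returns list

list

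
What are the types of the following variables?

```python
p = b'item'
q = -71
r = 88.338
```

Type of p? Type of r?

p is bytes; r is float

bytes, float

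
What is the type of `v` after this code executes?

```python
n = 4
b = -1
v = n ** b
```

int ** negative int returns float

float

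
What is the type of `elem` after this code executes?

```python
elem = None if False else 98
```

Ternary: condition is False, else branch (98) taken → int

int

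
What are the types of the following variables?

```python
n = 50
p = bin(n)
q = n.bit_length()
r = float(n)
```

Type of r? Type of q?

float() returns float; int.bit_length() returns int

float, int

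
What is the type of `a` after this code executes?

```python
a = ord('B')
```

ord() returns int (Unicode code point)

int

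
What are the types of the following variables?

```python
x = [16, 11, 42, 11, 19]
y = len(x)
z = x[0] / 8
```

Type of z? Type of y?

int / int returns float; len() returns int

float, int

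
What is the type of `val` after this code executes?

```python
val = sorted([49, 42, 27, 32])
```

sorted() always returns list

list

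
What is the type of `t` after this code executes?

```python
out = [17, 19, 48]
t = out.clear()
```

list.clear() returns None

NoneType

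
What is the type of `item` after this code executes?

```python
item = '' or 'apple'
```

'or' returns first truthy value ('apple', which is str)

str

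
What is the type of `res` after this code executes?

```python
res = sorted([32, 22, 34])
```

sorted() always returns list

list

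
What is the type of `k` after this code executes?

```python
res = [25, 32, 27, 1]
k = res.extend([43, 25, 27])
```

list.extend() returns None

NoneType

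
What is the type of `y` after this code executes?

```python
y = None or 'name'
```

'or' with None returns the other value ('name', str)

str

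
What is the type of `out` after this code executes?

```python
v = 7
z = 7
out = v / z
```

int / int always returns float in Python 3 (7 / 7 = 1)

float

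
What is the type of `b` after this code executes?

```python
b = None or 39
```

'or' with None returns the other value (39, int)

int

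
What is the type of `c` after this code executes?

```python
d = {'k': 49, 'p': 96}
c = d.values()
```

.values() returns a dict_values view object

dict_values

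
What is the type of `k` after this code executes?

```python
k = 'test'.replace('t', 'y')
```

str.replace() returns str

str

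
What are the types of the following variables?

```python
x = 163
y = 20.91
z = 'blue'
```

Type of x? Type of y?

x is int; y is float

int, float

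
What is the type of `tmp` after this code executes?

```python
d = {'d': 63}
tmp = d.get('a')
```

dict.get() returns None when key 'a' is not found and no default given

NoneType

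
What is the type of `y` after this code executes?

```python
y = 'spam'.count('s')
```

str.count() returns int

int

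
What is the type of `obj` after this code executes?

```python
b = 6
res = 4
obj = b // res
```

int // int returns int (6 // 4 = 1)

int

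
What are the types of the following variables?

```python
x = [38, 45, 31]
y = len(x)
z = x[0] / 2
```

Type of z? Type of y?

int / int returns float; len() returns int

float, int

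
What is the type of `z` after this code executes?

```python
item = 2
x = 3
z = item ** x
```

int ** positive int returns int (2 ** 3 = 8)

int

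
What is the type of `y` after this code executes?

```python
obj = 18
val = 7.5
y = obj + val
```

int + float returns float (18 + 7.5 = 25.5)

float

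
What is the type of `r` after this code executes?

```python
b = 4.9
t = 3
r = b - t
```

float - int returns float (4.9 - 3 = 1.9)

float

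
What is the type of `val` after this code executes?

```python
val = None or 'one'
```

'or' with None returns the other value ('one', str)

str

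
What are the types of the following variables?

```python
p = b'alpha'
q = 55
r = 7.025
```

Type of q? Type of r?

q is int; r is float

int, float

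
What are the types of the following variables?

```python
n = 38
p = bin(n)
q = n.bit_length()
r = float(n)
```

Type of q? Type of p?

int.bit_length() returns int; bin() returns str

int, str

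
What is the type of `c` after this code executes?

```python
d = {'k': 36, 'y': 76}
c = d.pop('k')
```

dict.pop() returns the value (int)

int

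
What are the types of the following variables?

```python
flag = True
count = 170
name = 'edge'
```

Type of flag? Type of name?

flag is bool; name is str

bool, str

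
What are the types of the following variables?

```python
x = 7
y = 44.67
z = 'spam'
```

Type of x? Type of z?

x is int; z is str

int, str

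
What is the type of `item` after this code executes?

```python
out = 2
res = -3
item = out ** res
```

int ** negative int returns float

float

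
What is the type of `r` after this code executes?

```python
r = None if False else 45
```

Ternary: condition is False, else branch (45) taken → int

int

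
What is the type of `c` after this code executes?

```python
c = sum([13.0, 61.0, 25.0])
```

sum() of floats returns float

float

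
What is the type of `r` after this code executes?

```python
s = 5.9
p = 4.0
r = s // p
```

float // float returns float (floor division preserves float type)

float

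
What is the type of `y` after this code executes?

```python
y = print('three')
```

print() returns None

NoneType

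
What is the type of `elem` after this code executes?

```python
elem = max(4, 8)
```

max() of ints returns int

int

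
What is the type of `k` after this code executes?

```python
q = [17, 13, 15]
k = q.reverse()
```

list.reverse() returns None

NoneType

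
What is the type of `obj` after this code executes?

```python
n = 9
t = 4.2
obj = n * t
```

int * float returns float (9 * 4.2 = 37.8)

float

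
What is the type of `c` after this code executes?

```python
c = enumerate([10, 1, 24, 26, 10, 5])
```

enumerate() returns an enumerate iterator object

enumerate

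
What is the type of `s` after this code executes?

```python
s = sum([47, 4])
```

sum() of ints returns int

int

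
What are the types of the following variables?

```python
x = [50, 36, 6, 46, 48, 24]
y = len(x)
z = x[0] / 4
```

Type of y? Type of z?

len() returns int; int / int returns float

int, float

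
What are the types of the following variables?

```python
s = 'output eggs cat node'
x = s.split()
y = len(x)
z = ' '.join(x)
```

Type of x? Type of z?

str.split() returns list; str.join() returns str

list, str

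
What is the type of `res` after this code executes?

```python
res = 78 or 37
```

'or' returns the first truthy value (78, which is int)

int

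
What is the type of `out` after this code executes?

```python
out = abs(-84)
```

abs() of int returns int

int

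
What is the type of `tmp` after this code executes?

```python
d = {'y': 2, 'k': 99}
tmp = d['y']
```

Accessing dict[str, int] with key 'y' returns int value 2

int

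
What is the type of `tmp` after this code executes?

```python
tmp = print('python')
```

print() returns None

NoneType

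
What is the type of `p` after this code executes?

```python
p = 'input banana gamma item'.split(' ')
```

str.split() returns list

list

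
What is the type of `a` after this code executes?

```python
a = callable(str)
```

callable() returns bool

bool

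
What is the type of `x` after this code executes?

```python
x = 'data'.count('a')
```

str.count() returns int

int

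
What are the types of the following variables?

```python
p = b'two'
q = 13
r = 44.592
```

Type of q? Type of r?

q is int; r is float

int, float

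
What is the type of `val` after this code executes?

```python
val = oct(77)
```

oct() returns str representation

str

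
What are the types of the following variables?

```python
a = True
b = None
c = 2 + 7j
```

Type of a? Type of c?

a is bool; c is complex

bool, complex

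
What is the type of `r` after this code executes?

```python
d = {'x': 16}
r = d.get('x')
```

dict.get() returns the value (int) when key is found

int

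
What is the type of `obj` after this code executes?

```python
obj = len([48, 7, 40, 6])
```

len() always returns int

int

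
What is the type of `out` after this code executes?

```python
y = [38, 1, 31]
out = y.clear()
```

list.clear() returns None

NoneType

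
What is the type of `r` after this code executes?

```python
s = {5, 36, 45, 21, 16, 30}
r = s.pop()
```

Popping from a set of ints returns int

int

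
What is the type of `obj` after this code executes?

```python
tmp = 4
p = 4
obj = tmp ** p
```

int ** positive int returns int (4 ** 4 = 256)

int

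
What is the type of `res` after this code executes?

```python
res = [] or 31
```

'or' returns first truthy value (31, which is int)

int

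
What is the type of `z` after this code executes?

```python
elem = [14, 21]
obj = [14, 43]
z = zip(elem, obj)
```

zip() returns a zip iterator object

zip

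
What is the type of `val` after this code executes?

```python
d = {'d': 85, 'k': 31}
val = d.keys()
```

.keys() returns a dict_keys view object

dict_keys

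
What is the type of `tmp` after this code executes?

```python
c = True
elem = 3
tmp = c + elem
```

bool + int returns int (True is 1, so 1 + 3 = 4)

int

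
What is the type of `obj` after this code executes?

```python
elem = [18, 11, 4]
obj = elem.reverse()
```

list.reverse() returns None

NoneType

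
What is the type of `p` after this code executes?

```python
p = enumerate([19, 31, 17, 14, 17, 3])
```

enumerate() returns an enumerate iterator object

enumerate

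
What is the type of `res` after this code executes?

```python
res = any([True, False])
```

any() returns bool

bool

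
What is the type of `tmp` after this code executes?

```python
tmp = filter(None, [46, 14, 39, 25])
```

filter() returns a filter iterator object

filter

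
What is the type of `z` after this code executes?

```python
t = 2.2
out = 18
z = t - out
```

float - int returns float (2.2 - 18 = -15.8)

float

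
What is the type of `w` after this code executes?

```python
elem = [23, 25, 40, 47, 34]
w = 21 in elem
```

'in' operator returns bool

bool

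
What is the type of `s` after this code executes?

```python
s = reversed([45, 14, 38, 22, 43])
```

reversed() on a list returns a list_reverseiterator

list_reverseiterator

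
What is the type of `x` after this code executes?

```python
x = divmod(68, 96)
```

divmod() returns a tuple (quotient, remainder)

tuple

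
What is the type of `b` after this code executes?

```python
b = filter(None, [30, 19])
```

filter() returns a filter iterator object

filter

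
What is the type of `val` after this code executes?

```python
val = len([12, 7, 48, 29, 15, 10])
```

len() always returns int

int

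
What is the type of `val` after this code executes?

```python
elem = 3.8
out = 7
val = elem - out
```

float - int returns float (3.8 - 7 = -3.2)

float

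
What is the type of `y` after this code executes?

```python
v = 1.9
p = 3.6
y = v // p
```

float // float returns float (floor division preserves float type)

float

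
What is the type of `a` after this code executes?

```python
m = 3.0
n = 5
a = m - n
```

float - int returns float (3.0 - 5 = -2.0)

float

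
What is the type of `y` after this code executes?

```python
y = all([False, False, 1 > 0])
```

all() returns bool

bool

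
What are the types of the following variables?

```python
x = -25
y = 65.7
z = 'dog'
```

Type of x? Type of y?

x is int; y is float

int, float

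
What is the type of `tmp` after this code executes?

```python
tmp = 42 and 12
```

'and' returns the last value when all truthy (12, which is int)

int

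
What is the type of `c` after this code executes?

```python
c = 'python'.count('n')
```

str.count() returns int

int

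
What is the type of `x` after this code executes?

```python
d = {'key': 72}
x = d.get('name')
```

dict.get() returns None when key 'name' is not found and no default given

NoneType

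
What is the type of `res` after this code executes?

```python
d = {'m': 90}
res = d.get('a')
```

dict.get() returns None when key 'a' is not found and no default given

NoneType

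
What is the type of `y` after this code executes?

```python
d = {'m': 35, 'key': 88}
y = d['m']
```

Accessing dict[str, int] with key 'm' returns int value 35

int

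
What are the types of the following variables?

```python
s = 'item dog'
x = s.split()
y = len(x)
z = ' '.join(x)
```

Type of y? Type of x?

len() returns int; str.split() returns list

int, list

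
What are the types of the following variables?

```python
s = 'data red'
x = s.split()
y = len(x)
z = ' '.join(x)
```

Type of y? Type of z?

len() returns int; str.join() returns str

int, str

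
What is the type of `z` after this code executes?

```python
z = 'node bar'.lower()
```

str.lower() returns str

str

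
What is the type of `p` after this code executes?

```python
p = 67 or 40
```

'or' returns the first truthy value (67, which is int)

int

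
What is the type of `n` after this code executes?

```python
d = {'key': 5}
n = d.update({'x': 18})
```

dict.update() returns None

NoneType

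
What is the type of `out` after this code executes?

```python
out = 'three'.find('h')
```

str.find() returns int (index, or -1)

int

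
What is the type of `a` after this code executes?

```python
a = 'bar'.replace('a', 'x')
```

str.replace() returns str

str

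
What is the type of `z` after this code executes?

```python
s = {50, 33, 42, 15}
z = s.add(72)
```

set.add() returns None (mutates in place)

NoneType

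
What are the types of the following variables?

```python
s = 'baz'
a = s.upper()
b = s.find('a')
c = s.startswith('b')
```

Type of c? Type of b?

str.startswith() returns bool; str.find() returns int

bool, int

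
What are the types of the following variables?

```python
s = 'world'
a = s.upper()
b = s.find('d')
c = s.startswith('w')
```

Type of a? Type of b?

str.upper() returns str; str.find() returns int

str, int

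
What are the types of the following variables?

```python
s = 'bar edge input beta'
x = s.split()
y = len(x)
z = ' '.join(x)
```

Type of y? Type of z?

len() returns int; str.join() returns str

int, str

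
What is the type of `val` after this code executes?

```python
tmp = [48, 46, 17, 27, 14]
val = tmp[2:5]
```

Slicing a list always returns a list

list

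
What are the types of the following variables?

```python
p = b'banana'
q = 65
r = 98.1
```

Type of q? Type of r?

q is int; r is float

int, float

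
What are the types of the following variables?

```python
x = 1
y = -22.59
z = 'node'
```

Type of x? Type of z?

x is int; z is str

int, str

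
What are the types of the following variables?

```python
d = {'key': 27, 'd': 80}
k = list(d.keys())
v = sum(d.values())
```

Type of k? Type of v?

list(...) returns list; sum of int values returns int

list, int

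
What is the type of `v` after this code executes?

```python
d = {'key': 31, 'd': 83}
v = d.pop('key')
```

dict.pop() returns the value (int)

int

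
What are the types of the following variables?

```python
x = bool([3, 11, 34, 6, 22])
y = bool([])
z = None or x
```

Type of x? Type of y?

bool() returns bool; bool() returns bool

bool, bool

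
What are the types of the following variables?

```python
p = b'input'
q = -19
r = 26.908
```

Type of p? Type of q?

p is bytes; q is int

bytes, int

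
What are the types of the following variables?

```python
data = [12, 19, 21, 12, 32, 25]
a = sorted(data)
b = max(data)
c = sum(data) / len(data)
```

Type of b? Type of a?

max of ints returns int; sorted() returns list

int, list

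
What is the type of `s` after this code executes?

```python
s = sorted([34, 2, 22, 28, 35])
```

sorted() always returns list

list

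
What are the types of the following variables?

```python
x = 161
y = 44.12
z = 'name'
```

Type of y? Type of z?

y is float; z is str

float, str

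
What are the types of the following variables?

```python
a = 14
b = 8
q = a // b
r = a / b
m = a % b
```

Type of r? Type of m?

int / int returns float; int % int returns int

float, int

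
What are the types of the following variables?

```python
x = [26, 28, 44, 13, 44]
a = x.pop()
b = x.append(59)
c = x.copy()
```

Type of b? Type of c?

list.append() returns None; list.copy() returns list

NoneType, list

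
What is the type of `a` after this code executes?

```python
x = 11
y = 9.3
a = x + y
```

int + float returns float (11 + 9.3 = 20.3)

float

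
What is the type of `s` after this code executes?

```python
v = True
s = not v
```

'not' always returns bool

bool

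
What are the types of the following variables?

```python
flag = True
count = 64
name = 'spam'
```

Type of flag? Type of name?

flag is bool; name is str

bool, str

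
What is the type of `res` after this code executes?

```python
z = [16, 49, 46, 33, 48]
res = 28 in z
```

'in' operator returns bool

bool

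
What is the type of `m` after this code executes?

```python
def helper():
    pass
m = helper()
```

A function with no return statement returns None

NoneType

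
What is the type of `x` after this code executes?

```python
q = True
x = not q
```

'not' always returns bool

bool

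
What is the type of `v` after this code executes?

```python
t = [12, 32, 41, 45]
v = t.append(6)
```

list.append() returns None (mutates in place)

NoneType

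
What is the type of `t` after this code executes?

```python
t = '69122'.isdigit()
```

str.isdigit() returns bool

bool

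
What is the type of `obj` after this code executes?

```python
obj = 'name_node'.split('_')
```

str.split() returns list

list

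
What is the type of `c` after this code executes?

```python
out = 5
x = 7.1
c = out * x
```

int * float returns float (5 * 7.1 = 35.5)

float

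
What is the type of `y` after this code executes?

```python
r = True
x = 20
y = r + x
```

bool + int returns int (True is 1, so 1 + 20 = 21)

int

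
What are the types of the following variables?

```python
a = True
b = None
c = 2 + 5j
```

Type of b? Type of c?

b is NoneType; c is complex

NoneType, complex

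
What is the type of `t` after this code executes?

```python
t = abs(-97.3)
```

abs() of float returns float

float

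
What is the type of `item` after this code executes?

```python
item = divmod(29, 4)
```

divmod() returns a tuple (quotient, remainder)

tuple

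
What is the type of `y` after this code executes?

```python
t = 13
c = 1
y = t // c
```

int // int returns int (13 // 1 = 13)

int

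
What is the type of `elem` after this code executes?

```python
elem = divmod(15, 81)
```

divmod() returns a tuple (quotient, remainder)

tuple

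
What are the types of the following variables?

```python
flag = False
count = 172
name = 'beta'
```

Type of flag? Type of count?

flag is bool; count is int

bool, int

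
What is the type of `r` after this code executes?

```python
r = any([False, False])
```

any() returns bool

bool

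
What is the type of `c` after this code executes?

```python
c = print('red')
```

print() returns None

NoneType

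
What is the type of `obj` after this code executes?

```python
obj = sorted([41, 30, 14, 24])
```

sorted() always returns list

list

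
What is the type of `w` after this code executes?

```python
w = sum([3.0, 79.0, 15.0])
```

sum() of floats returns float

float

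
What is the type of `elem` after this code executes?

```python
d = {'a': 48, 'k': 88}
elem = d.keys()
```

.keys() returns a dict_keys view object

dict_keys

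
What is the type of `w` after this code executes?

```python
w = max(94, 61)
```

max() of ints returns int

int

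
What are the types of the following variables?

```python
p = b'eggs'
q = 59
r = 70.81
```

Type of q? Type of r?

q is int; r is float

int, float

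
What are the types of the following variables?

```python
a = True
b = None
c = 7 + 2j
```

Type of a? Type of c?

a is bool; c is complex

bool, complex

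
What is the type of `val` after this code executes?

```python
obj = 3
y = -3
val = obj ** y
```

int ** negative int returns float

float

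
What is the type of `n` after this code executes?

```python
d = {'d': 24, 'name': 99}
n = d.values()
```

.values() returns a dict_values view object

dict_values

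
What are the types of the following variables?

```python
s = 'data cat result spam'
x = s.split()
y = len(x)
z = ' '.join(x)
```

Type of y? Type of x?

len() returns int; str.split() returns list

int, list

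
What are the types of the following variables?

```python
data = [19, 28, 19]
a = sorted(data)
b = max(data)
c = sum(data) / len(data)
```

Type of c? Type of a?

int / int returns float; sorted() returns list

float, list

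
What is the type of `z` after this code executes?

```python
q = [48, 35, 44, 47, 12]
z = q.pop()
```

list.pop() returns the popped element (int here)

int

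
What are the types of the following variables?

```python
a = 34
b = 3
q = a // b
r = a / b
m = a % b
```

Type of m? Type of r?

int % int returns int; int / int returns float

int, float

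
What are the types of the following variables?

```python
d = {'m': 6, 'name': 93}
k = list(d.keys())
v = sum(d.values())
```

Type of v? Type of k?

sum of int values returns int; list(...) returns list

int, list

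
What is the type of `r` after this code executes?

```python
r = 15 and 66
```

'and' returns the last value when all truthy (66, which is int)

int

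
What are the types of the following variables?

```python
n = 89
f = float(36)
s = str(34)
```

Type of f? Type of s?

f is float; s is str

float, str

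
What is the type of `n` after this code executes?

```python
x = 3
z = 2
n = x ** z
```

int ** positive int returns int (3 ** 2 = 9)

int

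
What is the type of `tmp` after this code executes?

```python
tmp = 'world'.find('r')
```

str.find() returns int (index, or -1)

int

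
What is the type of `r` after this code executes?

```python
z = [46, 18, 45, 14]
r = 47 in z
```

'in' operator returns bool

bool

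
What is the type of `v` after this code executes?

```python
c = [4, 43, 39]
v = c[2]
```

Indexing a list of ints returns int (c[2] = 39)

int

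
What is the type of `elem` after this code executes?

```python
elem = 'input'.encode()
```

str.encode() returns bytes

bytes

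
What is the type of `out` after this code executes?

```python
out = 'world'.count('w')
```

str.count() returns int

int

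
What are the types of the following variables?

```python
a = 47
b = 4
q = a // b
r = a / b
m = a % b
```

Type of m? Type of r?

int % int returns int; int / int returns float

int, float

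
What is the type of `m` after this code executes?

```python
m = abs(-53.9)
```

abs() of float returns float

float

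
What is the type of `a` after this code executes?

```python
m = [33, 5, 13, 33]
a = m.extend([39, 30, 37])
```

list.extend() returns None

NoneType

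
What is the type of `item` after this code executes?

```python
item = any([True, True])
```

any() returns bool

bool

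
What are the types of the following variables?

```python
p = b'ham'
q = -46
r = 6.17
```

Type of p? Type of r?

p is bytes; r is float

bytes, float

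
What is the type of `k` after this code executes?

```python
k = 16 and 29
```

'and' returns the last value when all truthy (29, which is int)

int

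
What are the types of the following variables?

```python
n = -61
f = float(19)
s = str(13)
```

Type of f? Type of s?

f is float; s is str

float, str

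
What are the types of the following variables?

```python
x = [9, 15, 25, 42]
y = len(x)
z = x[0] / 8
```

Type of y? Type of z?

len() returns int; int / int returns float

int, float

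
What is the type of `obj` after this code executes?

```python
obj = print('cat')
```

print() returns None

NoneType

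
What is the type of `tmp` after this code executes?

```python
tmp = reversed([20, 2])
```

reversed() on a list returns a list_reverseiterator

list_reverseiterator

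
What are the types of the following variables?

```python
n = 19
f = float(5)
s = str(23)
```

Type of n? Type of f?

n is int; f is float

int, float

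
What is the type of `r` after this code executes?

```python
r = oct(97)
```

oct() returns str representation

str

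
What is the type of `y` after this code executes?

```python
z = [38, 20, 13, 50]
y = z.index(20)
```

list.index() returns int

int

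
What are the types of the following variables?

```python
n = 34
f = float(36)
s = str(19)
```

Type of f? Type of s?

f is float; s is str

float, str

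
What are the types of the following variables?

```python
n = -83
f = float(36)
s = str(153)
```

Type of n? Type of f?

n is int; f is float

int, float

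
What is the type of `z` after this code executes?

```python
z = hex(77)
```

hex() returns str representation

str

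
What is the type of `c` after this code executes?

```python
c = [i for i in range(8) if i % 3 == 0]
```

A list comprehension [...] produces a list

list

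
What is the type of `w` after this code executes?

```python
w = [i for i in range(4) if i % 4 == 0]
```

A list comprehension [...] produces a list

list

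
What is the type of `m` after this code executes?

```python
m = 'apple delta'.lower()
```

str.lower() returns str

str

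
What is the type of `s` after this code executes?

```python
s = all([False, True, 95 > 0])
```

all() returns bool

bool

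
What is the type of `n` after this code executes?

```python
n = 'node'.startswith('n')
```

str.startswith() returns bool

bool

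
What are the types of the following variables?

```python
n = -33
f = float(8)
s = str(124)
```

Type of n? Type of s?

n is int; s is str

int, str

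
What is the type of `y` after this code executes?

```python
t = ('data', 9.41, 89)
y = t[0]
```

Index 0 of tuple is 'data' which is str

str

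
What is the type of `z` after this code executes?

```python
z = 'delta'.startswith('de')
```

str.startswith() returns bool

bool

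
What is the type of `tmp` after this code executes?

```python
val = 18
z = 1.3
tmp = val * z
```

int * float returns float (18 * 1.3 = 23.4)

float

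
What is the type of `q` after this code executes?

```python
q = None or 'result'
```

'or' with None returns the other value ('result', str)

str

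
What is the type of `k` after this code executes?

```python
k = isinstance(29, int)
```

isinstance() returns bool

bool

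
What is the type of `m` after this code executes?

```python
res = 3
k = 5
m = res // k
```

int // int returns int (3 // 5 = 0)

int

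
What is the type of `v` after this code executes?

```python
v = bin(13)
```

bin() returns str representation

str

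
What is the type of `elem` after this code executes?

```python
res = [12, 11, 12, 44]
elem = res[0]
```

Indexing a list of ints returns int (res[0] = 12)

int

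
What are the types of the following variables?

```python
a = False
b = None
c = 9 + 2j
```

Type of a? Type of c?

a is bool; c is complex

bool, complex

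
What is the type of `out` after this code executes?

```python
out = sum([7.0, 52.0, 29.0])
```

sum() of floats returns float

float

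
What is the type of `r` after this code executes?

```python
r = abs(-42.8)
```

abs() of float returns float

float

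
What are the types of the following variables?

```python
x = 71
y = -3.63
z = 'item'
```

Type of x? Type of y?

x is int; y is float

int, float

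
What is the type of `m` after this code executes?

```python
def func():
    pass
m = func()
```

A function with no return statement returns None

NoneType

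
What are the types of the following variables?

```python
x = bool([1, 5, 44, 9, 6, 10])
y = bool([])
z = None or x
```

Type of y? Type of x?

bool() returns bool; bool() returns bool

bool, bool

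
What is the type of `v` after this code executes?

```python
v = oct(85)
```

oct() returns str representation

str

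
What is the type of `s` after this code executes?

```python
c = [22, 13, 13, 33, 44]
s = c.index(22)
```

list.index() returns int

int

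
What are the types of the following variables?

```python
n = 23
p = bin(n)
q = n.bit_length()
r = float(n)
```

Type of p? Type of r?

bin() returns str; float() returns float

str, float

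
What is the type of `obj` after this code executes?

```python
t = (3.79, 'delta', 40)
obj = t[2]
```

Index 2 of tuple is 40 which is int

int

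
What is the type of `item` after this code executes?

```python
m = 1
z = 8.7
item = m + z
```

int + float returns float (1 + 8.7 = 9.7)

float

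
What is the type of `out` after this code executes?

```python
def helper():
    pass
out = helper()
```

A function with no return statement returns None

NoneType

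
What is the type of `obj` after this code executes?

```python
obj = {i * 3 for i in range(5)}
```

A set comprehension {expr for x in iterable} produces a set

set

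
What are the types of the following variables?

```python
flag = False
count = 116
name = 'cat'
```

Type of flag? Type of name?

flag is bool; name is str

bool, str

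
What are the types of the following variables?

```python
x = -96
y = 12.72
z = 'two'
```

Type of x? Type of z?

x is int; z is str

int, str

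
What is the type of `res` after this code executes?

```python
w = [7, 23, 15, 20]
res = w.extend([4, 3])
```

list.extend() returns None

NoneType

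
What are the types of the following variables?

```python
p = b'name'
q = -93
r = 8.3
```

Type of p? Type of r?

p is bytes; r is float

bytes, float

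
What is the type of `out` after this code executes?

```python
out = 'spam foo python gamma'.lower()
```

str.lower() returns str

str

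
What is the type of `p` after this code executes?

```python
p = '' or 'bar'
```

'or' returns first truthy value ('bar', which is str)

str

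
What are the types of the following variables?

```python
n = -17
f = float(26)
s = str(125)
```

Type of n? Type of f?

n is int; f is float

int, float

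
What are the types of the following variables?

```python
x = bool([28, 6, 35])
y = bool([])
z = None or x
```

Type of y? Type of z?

bool() returns bool; None or <bool> returns the bool

bool, bool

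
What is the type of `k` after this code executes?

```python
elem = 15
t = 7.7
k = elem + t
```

int + float returns float (15 + 7.7 = 22.7)

float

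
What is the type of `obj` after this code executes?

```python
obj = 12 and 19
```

'and' returns the last value when all truthy (19, which is int)

int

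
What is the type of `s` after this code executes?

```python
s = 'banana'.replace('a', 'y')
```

str.replace() returns str

str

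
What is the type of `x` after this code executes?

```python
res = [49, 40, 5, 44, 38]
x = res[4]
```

Indexing a list of ints returns int (res[4] = 38)

int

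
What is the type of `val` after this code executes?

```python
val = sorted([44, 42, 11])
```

sorted() always returns list

list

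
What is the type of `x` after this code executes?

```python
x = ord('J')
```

ord() returns int (Unicode code point)

int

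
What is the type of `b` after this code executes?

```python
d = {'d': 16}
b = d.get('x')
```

dict.get() returns None when key 'x' is not found and no default given

NoneType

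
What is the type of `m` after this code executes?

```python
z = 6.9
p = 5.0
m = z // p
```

float // float returns float (floor division preserves float type)

float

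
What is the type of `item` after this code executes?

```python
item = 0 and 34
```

'and' returns the first falsy value (0, which is int)

int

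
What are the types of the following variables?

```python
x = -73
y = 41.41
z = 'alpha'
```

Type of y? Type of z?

y is float; z is str

float, str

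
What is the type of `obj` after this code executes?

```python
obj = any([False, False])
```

any() returns bool

bool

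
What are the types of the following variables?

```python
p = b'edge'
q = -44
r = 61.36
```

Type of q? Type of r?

q is int; r is float

int, float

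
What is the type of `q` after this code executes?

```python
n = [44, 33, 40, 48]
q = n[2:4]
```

Slicing a list always returns a list

list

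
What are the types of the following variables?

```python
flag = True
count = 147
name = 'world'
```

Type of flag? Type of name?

flag is bool; name is str

bool, str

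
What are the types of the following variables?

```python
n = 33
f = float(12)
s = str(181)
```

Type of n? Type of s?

n is int; s is str

int, str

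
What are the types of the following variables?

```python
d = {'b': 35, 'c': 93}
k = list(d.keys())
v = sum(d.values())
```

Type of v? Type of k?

sum of int values returns int; list(...) returns list

int, list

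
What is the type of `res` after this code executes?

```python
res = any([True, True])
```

any() returns bool

bool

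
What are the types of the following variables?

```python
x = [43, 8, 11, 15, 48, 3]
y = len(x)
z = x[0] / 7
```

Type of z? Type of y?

int / int returns float; len() returns int

float, int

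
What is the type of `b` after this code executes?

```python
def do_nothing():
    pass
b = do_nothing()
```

A function with no return statement returns None

NoneType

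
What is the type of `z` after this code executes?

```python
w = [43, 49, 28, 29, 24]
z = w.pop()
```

list.pop() returns the popped element (int here)

int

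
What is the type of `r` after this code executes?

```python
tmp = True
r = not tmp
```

'not' always returns bool

bool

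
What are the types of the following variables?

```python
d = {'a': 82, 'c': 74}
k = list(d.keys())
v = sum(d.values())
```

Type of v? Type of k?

sum of int values returns int; list(...) returns list

int, list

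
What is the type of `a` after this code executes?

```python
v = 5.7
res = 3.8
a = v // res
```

float // float returns float (floor division preserves float type)

float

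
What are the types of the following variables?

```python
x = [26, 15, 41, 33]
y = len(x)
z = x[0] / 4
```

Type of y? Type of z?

len() returns int; int / int returns float

int, float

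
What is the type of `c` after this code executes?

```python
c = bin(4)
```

bin() returns str representation

str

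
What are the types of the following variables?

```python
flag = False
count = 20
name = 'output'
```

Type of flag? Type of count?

flag is bool; count is int

bool, int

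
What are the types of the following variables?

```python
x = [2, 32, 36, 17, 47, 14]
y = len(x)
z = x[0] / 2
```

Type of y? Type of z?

len() returns int; int / int returns float

int, float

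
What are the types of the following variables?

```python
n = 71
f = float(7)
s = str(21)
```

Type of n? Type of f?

n is int; f is float

int, float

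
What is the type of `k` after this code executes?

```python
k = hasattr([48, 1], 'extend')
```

hasattr() returns bool

bool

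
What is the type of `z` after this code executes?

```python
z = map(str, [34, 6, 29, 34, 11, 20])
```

map() returns a map iterator object

map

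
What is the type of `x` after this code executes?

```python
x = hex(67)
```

hex() returns str representation

str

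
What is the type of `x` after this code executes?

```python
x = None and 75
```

'and' returns first falsy value (None)

NoneType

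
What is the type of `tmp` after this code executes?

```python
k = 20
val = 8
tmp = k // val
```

int // int returns int (20 // 8 = 2)

int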